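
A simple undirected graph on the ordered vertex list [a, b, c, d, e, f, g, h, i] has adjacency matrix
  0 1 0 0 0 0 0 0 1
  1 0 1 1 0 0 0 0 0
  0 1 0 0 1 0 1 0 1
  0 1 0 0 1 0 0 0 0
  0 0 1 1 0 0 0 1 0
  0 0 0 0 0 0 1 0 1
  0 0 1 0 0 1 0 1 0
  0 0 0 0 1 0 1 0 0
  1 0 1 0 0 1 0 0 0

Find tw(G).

A width-3 tree decomposition is:
Bags: B1 = {a, b, d, i}  B2 = {b, c, d, i}  B3 = {c, d, e, i}  B4 = {c, e, f, i}  B5 = {c, e, f, g}  B6 = {e, f, g, h}
Tree: B1–B2, B2–B3, B3–B4, B4–B5, B5–B6
The largest bag has 4 vertices, giving width 3; this decomposition certifies tw(G) ≤ 3. For the lower bound: the 4 vertex sets {a,b,d}, {i}, {c}, {e,f,g,h} are disjoint, each induces a connected subgraph, and every pair is joined by at least one edge of G. Contracting each set to a single vertex therefore yields K_{4} as a minor, and since treewidth is minor-monotone, tw(G) ≥ tw(K_{4}) = 3. Hence tw(G) = 3 exactly.

3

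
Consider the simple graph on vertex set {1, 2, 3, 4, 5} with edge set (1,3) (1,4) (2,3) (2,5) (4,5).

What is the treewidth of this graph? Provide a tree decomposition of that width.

Every bag has size at most 3, so the width is 3 − 1 = 2 and tw(G) ≤ 2. The edges 4–1–3–2–5–4 form a cycle, so G is not a tree and its treewidth is at least 2. Hence tw(G) = 2 exactly.

Treewidth 2.
One optimal decomposition is:
Bags: B1 = {1, 3, 4}  B2 = {2, 3, 4}  B3 = {2, 4, 5}
Tree: B1–B2, B2–B3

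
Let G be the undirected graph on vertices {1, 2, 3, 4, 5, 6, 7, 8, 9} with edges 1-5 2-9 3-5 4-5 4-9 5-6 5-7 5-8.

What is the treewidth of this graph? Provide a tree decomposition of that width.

Every bag has size at most 2, so the width is 2 − 1 = 1 and tw(G) ≤ 1. Any graph with an edge has treewidth ≥ 1, and G has the edge 5–6. The upper and lower bounds meet at 1, so that is the treewidth.

Treewidth 1.
One optimal decomposition is:
Bags: B1 = {5, 6}  B2 = {5, 7}  B3 = {3, 5}  B4 = {4, 5}  B5 = {1, 5}  B6 = {5, 8}  B7 = {4, 9}  B8 = {2, 9}
Tree: B1–B2, B2–B3, B2–B4, B2–B5, B2–B6, B4–B7, B7–B8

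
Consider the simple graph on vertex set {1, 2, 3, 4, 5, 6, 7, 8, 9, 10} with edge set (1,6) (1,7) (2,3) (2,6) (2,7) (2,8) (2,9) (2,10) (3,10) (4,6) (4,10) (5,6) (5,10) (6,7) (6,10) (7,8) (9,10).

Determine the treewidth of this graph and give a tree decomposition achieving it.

The largest bag has 3 vertices, giving width 2; this decomposition certifies tw(G) ≤ 2. On the other hand G contains the 3-clique {1, 6, 7}. A clique must lie in a single bag of any decomposition, so no decomposition can have width below 2. Therefore the treewidth is 2.

Treewidth 2.
Bags: B1 = {5, 6, 10}  B2 = {2, 6, 10}  B3 = {2, 6, 7}  B4 = {2, 9, 10}  B5 = {2, 7, 8}  B6 = {2, 3, 10}  B7 = {4, 6, 10}  B8 = {1, 6, 7}
Tree: B1–B2, B2–B3, B2–B4, B3–B5, B2–B6, B2–B7, B3–B8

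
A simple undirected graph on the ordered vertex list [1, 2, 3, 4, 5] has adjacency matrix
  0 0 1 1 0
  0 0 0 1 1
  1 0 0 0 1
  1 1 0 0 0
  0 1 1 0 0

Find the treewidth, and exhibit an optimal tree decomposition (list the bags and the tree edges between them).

Treewidth 2.
One optimal decomposition is:
Bags: B1 = {2, 3, 5}  B2 = {1, 2, 3}  B3 = {1, 2, 4}
Tree: B1–B2, B2–B3

Each bag holds 3 vertices, so the decomposition has width 2, which upper-bounds the treewidth. The edges 2–5–3–1–4–2 form a cycle, so G is not a tree and its treewidth is at least 2. Combining the bounds, tw(G) = 2.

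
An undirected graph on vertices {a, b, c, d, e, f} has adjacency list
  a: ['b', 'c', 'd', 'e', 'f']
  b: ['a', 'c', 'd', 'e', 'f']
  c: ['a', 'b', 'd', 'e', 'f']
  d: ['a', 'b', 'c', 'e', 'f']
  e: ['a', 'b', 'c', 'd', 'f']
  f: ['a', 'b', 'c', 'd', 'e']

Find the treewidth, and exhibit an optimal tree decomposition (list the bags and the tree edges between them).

Treewidth 5.
One such decomposition:
Bags: B1 = {a, b, c, d, e, f}
Tree: (single bag)

With just one bag of size 6, the width is 6 − 1 = 5, so tw(G) ≤ 5. On the other hand G contains the 6-clique {a, b, c, d, e, f}. A clique must lie in a single bag of any decomposition, so no decomposition can have width below 5. Therefore the treewidth is 5.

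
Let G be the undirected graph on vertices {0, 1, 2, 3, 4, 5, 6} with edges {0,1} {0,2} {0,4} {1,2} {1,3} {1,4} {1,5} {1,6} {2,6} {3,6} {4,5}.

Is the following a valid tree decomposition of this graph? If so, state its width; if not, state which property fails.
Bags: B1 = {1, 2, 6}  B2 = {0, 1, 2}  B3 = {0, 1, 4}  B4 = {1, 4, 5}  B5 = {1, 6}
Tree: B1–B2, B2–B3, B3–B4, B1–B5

A tree decomposition must satisfy three properties: every vertex lies in some bag; for every edge, both endpoints lie together in some bag; and for every vertex, the bags containing it form a connected subtree. Here vertex 3 appears in no bag, so the decomposition is invalid.

No — vertex 3 appears in no bag.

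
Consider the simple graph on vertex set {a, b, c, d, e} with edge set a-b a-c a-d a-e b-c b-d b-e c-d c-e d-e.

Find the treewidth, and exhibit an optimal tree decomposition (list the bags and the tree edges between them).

A single bag containing all 5 vertices is trivially a valid decomposition of width 4. Conversely, {a, b, c, d, e} is a clique of size 5, and the vertices of any clique must share a bag in every tree decomposition; so some bag has ≥ 5 vertices and tw(G) ≥ 4. Hence tw(G) = 4 exactly.

Treewidth 4.
Bags: B1 = {a, b, c, d, e}
Tree: (single bag)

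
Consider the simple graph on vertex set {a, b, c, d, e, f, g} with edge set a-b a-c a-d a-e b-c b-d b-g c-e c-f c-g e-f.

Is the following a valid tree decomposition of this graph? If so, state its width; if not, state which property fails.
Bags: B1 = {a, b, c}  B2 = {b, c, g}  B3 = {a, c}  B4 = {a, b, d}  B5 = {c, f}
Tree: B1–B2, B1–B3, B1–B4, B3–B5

No — vertex e appears in no bag.

A tree decomposition must satisfy three properties: every vertex lies in some bag; for every edge, both endpoints lie together in some bag; and for every vertex, the bags containing it form a connected subtree. Here vertex e appears in no bag, so the decomposition is invalid.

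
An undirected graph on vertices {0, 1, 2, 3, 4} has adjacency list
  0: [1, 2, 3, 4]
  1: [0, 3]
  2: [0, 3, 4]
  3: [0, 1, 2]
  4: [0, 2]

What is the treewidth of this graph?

2

A width-2 tree decomposition is:
Bags: B1 = {0, 2, 3}  B2 = {0, 1, 3}  B3 = {0, 2, 4}
Tree: B1–B2, B1–B3
Every bag has size at most 3, so the width is 3 − 1 = 2 and tw(G) ≤ 2. On the other hand G contains the 3-clique {0, 1, 3}. A clique must lie in a single bag of any decomposition, so no decomposition can have width below 2. Combining the bounds, tw(G) = 2.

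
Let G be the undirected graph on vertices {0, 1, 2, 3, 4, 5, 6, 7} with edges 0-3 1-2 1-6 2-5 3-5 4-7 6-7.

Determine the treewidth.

1

A width-1 tree decomposition is:
Bags: B1 = {4, 7}  B2 = {6, 7}  B3 = {1, 6}  B4 = {1, 2}  B5 = {2, 5}  B6 = {3, 5}  B7 = {0, 3}
Tree: B1–B2, B2–B3, B3–B4, B4–B5, B5–B6, B6–B7
Each bag holds 2 vertices, so the decomposition has width 1, which upper-bounds the treewidth. Any graph with an edge has treewidth ≥ 1, and G has the edge 4–7. Hence tw(G) = 1 exactly.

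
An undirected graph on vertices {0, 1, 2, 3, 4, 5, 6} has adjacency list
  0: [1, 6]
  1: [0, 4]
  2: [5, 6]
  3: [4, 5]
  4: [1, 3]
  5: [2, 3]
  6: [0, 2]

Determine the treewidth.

2

A width-2 tree decomposition is:
Bags: B1 = {0, 1, 6}  B2 = {1, 2, 6}  B3 = {1, 2, 5}  B4 = {1, 3, 5}  B5 = {1, 3, 4}
Tree: B1–B2, B2–B3, B3–B4, B4–B5
Each bag holds 3 vertices, so the decomposition has width 2, which upper-bounds the treewidth. The edges 1–0–6–2–5–3–4–1 form a cycle, so G is not a tree and its treewidth is at least 2. Therefore the treewidth is 2.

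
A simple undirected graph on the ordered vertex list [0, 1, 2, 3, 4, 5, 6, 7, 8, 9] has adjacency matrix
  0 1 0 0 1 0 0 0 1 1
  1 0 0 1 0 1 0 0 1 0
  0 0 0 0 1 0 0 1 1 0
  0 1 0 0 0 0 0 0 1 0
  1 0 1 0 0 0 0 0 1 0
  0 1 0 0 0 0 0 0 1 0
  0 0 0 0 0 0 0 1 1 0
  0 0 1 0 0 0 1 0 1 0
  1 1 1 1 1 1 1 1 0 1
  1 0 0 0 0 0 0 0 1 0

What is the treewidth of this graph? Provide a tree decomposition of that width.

Every bag has size at most 3, so the width is 3 − 1 = 2 and tw(G) ≤ 2. For the lower bound, the 3 vertices {0, 1, 8} are pairwise adjacent, and any tree decomposition puts a clique entirely inside one bag — forcing width ≥ 2. Hence tw(G) = 2 exactly.

Treewidth 2.
One such decomposition:
Bags: B1 = {2, 4, 8}  B2 = {0, 4, 8}  B3 = {0, 1, 8}  B4 = {0, 8, 9}  B5 = {1, 5, 8}  B6 = {1, 3, 8}  B7 = {2, 7, 8}  B8 = {6, 7, 8}
Tree: B1–B2, B2–B3, B3–B4, B3–B5, B3–B6, B1–B7, B7–B8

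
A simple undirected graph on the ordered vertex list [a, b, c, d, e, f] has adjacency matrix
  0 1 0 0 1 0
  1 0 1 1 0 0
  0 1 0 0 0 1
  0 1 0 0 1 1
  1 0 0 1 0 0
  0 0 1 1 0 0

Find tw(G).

A width-2 tree decomposition is:
Bags: B1 = {a, b, e}  B2 = {b, d, e}  B3 = {b, c, d}  B4 = {c, d, f}
Tree: B1–B2, B2–B3, B3–B4
The largest bag has 3 vertices, giving width 2; this decomposition certifies tw(G) ≤ 2. For the lower bound, G contains the cycle a–e–d–b–a, so G is not a forest; only forests have treewidth ≤ 1, hence tw(G) ≥ 2. Hence tw(G) = 2 exactly.

2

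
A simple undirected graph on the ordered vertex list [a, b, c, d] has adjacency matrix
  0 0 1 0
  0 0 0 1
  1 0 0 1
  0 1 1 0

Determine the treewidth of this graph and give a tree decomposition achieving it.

Treewidth 1.
One such decomposition:
Bags: B1 = {c, d}  B2 = {a, c}  B3 = {b, d}
Tree: B1–B2, B1–B3

The largest bag has 2 vertices, giving width 1; this decomposition certifies tw(G) ≤ 1. Since G has at least one edge (e.g. c–d), it is not an edgeless graph, so tw(G) ≥ 1. Hence tw(G) = 1 exactly.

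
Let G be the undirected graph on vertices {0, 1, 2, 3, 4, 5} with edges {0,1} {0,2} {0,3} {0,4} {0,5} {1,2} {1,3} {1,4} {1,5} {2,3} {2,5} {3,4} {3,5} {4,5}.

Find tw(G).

A width-4 tree decomposition is:
Bags: B1 = {0, 1, 3, 4, 5}  B2 = {0, 1, 2, 3, 5}
Tree: B1–B2
The largest bag has 5 vertices, giving width 4; this decomposition certifies tw(G) ≤ 4. On the other hand G contains the 5-clique {0, 1, 2, 3, 5}. A clique must lie in a single bag of any decomposition, so no decomposition can have width below 4. Combining the bounds, tw(G) = 4.

4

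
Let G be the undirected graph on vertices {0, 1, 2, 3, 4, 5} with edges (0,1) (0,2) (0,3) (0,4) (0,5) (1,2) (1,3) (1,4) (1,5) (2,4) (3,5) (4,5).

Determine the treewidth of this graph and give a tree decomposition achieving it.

Treewidth 3.
Bags: B1 = {0, 1, 2, 4}  B2 = {0, 1, 4, 5}  B3 = {0, 1, 3, 5}
Tree: B1–B2, B2–B3

Every bag has size at most 4, so the width is 4 − 1 = 3 and tw(G) ≤ 3. For the lower bound, the 4 vertices {0, 1, 3, 5} are pairwise adjacent, and any tree decomposition puts a clique entirely inside one bag — forcing width ≥ 3. Therefore the treewidth is 3.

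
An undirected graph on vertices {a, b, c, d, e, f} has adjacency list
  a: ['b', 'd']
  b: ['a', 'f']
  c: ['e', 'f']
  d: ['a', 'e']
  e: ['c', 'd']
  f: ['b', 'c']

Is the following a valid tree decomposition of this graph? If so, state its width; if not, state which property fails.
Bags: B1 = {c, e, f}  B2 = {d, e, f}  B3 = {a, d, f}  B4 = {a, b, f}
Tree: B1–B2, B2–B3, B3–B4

Every vertex of G appears in some bag (union = {a, b, c, d, e, f}); every edge is covered by a bag; and for each vertex v the set of bags containing v is connected in the bag tree. The decomposition is therefore valid. The largest bag has 3 vertices, so the width is 2.

Yes; width 2.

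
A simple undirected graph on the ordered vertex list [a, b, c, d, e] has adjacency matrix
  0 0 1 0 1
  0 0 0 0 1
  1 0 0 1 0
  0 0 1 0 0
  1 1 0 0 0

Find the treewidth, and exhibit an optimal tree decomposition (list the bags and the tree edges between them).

Each bag holds 2 vertices, so the decomposition has width 1, which upper-bounds the treewidth. Any graph with an edge has treewidth ≥ 1, and G has the edge b–e. Hence tw(G) = 1 exactly.

Treewidth 1.
One optimal decomposition is:
Bags: B1 = {b, e}  B2 = {a, e}  B3 = {a, c}  B4 = {c, d}
Tree: B1–B2, B2–B3, B3–B4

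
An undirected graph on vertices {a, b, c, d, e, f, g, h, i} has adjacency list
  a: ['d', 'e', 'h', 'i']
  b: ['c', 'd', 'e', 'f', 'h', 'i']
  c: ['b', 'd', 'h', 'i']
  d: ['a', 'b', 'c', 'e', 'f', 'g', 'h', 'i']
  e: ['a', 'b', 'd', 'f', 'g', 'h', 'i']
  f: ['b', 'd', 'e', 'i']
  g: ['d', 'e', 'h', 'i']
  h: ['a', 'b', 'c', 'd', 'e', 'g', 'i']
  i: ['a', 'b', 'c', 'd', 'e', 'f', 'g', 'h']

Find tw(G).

A width-4 tree decomposition is:
Bags: B1 = {b, d, e, h, i}  B2 = {d, e, g, h, i}  B3 = {b, c, d, h, i}  B4 = {b, d, e, f, i}  B5 = {a, d, e, h, i}
Tree: B1–B2, B1–B3, B1–B4, B2–B5
Each bag holds 5 vertices, so the decomposition has width 4, which upper-bounds the treewidth. For the lower bound, the 5 vertices {d, e, g, h, i} are pairwise adjacent, and any tree decomposition puts a clique entirely inside one bag — forcing width ≥ 4. Therefore the treewidth is 4.

4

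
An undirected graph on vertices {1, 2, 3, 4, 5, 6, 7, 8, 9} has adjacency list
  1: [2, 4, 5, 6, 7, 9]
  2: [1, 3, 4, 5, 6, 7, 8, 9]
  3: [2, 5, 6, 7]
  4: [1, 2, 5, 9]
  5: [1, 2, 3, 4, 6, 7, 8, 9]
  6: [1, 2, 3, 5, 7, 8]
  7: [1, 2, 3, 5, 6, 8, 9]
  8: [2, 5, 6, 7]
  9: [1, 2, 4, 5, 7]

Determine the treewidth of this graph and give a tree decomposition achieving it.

The largest bag has 5 vertices, giving width 4; this decomposition certifies tw(G) ≤ 4. On the other hand G contains the 5-clique {1, 2, 4, 5, 9}. A clique must lie in a single bag of any decomposition, so no decomposition can have width below 4. Therefore the treewidth is 4.

Treewidth 4.
One such decomposition:
Bags: B1 = {1, 2, 5, 6, 7}  B2 = {1, 2, 5, 7, 9}  B3 = {2, 3, 5, 6, 7}  B4 = {1, 2, 4, 5, 9}  B5 = {2, 5, 6, 7, 8}
Tree: B1–B2, B1–B3, B2–B4, B1–B5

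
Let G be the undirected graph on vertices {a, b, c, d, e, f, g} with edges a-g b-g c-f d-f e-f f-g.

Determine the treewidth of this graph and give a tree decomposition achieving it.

Treewidth 1.
One such decomposition:
Bags: B1 = {f, g}  B2 = {b, g}  B3 = {c, f}  B4 = {d, f}  B5 = {a, g}  B6 = {e, f}
Tree: B1–B2, B1–B3, B1–B4, B1–B5, B1–B6

Each bag holds 2 vertices, so the decomposition has width 1, which upper-bounds the treewidth. Since G has at least one edge (e.g. g–f), it is not an edgeless graph, so tw(G) ≥ 1. Therefore the treewidth is 1.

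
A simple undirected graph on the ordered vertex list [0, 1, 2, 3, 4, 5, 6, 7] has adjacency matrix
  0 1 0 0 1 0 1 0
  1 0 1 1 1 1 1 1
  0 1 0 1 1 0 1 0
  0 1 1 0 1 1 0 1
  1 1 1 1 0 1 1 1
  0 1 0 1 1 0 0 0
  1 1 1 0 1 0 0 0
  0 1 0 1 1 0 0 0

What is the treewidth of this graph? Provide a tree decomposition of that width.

The largest bag has 4 vertices, giving width 3; this decomposition certifies tw(G) ≤ 3. Conversely, {0, 1, 4, 6} is a clique of size 4, and the vertices of any clique must share a bag in every tree decomposition; so some bag has ≥ 4 vertices and tw(G) ≥ 3. Hence tw(G) = 3 exactly.

Treewidth 3.
One such decomposition:
Bags: B1 = {1, 2, 3, 4}  B2 = {1, 3, 4, 7}  B3 = {1, 2, 4, 6}  B4 = {0, 1, 4, 6}  B5 = {1, 3, 4, 5}
Tree: B1–B2, B1–B3, B3–B4, B1–B5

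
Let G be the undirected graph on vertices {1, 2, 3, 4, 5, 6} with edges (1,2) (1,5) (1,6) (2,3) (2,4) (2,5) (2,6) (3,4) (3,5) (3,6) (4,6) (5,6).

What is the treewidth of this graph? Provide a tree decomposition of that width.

Every bag has size at most 4, so the width is 4 − 1 = 3 and tw(G) ≤ 3. For the lower bound, the 4 vertices {1, 2, 5, 6} are pairwise adjacent, and any tree decomposition puts a clique entirely inside one bag — forcing width ≥ 3. Hence tw(G) = 3 exactly.

Treewidth 3.
Bags: B1 = {1, 2, 5, 6}  B2 = {2, 3, 5, 6}  B3 = {2, 3, 4, 6}
Tree: B1–B2, B2–B3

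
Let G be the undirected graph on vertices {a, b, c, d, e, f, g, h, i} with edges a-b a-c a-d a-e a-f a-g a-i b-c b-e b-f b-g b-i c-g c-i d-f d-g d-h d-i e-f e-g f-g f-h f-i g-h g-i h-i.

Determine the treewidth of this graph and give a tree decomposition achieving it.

Treewidth 4.
Bags: B1 = {a, b, f, g, i}  B2 = {a, d, f, g, i}  B3 = {d, f, g, h, i}  B4 = {a, b, c, g, i}  B5 = {a, b, e, f, g}
Tree: B1–B2, B2–B3, B1–B4, B1–B5

Every bag has size at most 5, so the width is 5 − 1 = 4 and tw(G) ≤ 4. Conversely, {a, b, c, g, i} is a clique of size 5, and the vertices of any clique must share a bag in every tree decomposition; so some bag has ≥ 5 vertices and tw(G) ≥ 4. Hence tw(G) = 4 exactly.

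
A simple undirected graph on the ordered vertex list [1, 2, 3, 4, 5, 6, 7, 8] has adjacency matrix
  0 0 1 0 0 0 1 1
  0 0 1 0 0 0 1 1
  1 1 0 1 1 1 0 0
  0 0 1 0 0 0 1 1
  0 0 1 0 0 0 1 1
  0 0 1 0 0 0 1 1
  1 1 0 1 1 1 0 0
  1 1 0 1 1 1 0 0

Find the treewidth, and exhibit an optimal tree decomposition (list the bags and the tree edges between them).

Treewidth 3.
One such decomposition:
Bags: B1 = {3, 4, 7, 8}  B2 = {3, 5, 7, 8}  B3 = {1, 3, 7, 8}  B4 = {3, 6, 7, 8}  B5 = {2, 3, 7, 8}
Tree: B1–B2, B2–B3, B3–B4, B4–B5

Every bag has size at most 4, so the width is 4 − 1 = 3 and tw(G) ≤ 3. For the lower bound: the 4 vertex sets {3,4}, {5,7}, {8}, {1} are disjoint, each induces a connected subgraph, and every pair is joined by at least one edge of G. Contracting each set to a single vertex therefore yields K_{4} as a minor, and since treewidth is minor-monotone, tw(G) ≥ tw(K_{4}) = 3. Combining the bounds, tw(G) = 3.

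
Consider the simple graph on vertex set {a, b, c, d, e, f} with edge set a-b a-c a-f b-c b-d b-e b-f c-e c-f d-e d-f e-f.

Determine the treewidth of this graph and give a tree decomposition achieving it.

The largest bag has 4 vertices, giving width 3; this decomposition certifies tw(G) ≤ 3. For the lower bound, the 4 vertices {b, d, e, f} are pairwise adjacent, and any tree decomposition puts a clique entirely inside one bag — forcing width ≥ 3. Therefore the treewidth is 3.

Treewidth 3.
One such decomposition:
Bags: B1 = {b, d, e, f}  B2 = {b, c, e, f}  B3 = {a, b, c, f}
Tree: B1–B2, B2–B3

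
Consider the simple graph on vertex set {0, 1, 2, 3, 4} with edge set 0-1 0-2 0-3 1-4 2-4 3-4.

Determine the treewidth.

2

A width-2 tree decomposition is:
Bags: B1 = {0, 2, 4}  B2 = {0, 1, 4}  B3 = {0, 3, 4}
Tree: B1–B2, B2–B3
The largest bag has 3 vertices, giving width 2; this decomposition certifies tw(G) ≤ 2. Since 0–2–4–1–0 is a cycle in G, G is not acyclic. Forests are exactly the graphs of treewidth ≤ 1, so tw(G) ≥ 2. Hence tw(G) = 2 exactly.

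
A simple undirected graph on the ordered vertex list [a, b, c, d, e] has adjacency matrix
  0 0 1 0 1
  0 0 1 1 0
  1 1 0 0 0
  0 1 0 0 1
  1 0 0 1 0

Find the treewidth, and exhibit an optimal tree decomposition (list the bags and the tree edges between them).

Treewidth 2.
Bags: B1 = {b, c, d}  B2 = {c, d, e}  B3 = {a, c, e}
Tree: B1–B2, B2–B3

Each bag holds 3 vertices, so the decomposition has width 2, which upper-bounds the treewidth. For the lower bound, G contains the cycle c–b–d–e–a–c, so G is not a forest; only forests have treewidth ≤ 1, hence tw(G) ≥ 2. Therefore the treewidth is 2.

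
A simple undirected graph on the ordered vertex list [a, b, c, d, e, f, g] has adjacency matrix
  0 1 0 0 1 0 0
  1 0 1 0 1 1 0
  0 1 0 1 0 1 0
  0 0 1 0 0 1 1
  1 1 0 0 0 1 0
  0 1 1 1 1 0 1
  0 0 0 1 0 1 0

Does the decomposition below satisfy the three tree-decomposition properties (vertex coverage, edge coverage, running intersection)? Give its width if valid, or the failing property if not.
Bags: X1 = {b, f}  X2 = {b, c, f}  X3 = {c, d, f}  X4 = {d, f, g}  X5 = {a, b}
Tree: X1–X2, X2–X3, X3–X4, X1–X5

A tree decomposition must satisfy three properties: every vertex lies in some bag; for every edge, both endpoints lie together in some bag; and for every vertex, the bags containing it form a connected subtree. Here vertex e appears in no bag, so the decomposition is invalid.

No — vertex e appears in no bag.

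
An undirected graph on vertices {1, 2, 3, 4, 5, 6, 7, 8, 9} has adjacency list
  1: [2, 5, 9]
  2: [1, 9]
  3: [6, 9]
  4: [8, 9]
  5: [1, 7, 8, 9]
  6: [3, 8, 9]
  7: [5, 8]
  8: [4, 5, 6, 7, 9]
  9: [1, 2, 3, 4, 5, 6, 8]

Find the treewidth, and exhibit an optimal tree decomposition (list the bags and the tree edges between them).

Treewidth 2.
One optimal decomposition is:
Bags: B1 = {6, 8, 9}  B2 = {5, 8, 9}  B3 = {1, 5, 9}  B4 = {3, 6, 9}  B5 = {5, 7, 8}  B6 = {4, 8, 9}  B7 = {1, 2, 9}
Tree: B1–B2, B2–B3, B1–B4, B2–B5, B1–B6, B3–B7

Each bag holds 3 vertices, so the decomposition has width 2, which upper-bounds the treewidth. On the other hand G contains the 3-clique {4, 8, 9}. A clique must lie in a single bag of any decomposition, so no decomposition can have width below 2. Hence tw(G) = 2 exactly.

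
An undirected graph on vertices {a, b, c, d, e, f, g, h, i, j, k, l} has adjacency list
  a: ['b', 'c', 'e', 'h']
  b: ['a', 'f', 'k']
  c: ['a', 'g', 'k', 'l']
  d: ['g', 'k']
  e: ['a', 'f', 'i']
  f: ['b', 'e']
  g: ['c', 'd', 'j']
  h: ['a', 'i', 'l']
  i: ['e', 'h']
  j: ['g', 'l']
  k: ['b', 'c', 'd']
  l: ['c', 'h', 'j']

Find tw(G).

A width-3 tree decomposition is:
Bags: B1 = {b, e, f, i}  B2 = {a, b, e, i}  B3 = {a, b, h, i}  B4 = {a, b, h, k}  B5 = {a, c, h, k}  B6 = {c, h, k, l}  B7 = {c, d, k, l}  B8 = {c, d, g, l}  B9 = {d, g, j, l}
Tree: B1–B2, B2–B3, B3–B4, B4–B5, B5–B6, B6–B7, B7–B8, B8–B9
Every bag has size at most 4, so the width is 4 − 1 = 3 and tw(G) ≤ 3. For the lower bound: the 4 vertex sets {e,f,i}, {b}, {a}, {c,h,k,l} are disjoint, each induces a connected subgraph, and every pair is joined by at least one edge of G. Contracting each set to a single vertex therefore yields K_{4} as a minor, and since treewidth is minor-monotone, tw(G) ≥ tw(K_{4}) = 3. The upper and lower bounds meet at 3, so that is the treewidth.

3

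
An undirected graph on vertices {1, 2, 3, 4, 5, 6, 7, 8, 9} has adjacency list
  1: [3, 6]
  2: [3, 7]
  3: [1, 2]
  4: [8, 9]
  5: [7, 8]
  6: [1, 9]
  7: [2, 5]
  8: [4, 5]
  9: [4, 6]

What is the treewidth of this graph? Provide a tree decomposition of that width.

The largest bag has 3 vertices, giving width 2; this decomposition certifies tw(G) ≤ 2. The edges 6–9–4–8–5–7–2–3–1–6 form a cycle, so G is not a tree and its treewidth is at least 2. The upper and lower bounds meet at 2, so that is the treewidth.

Treewidth 2.
One such decomposition:
Bags: B1 = {4, 6, 9}  B2 = {4, 6, 8}  B3 = {5, 6, 8}  B4 = {5, 6, 7}  B5 = {2, 6, 7}  B6 = {2, 3, 6}  B7 = {1, 3, 6}
Tree: B1–B2, B2–B3, B3–B4, B4–B5, B5–B6, B6–B7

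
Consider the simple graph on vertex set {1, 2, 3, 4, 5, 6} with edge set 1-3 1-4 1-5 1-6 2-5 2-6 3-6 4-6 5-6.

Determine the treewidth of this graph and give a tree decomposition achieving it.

Treewidth 2.
One optimal decomposition is:
Bags: B1 = {1, 5, 6}  B2 = {1, 3, 6}  B3 = {1, 4, 6}  B4 = {2, 5, 6}
Tree: B1–B2, B2–B3, B1–B4

Every bag has size at most 3, so the width is 3 − 1 = 2 and tw(G) ≤ 2. Conversely, {1, 3, 6} is a clique of size 3, and the vertices of any clique must share a bag in every tree decomposition; so some bag has ≥ 3 vertices and tw(G) ≥ 2. Hence tw(G) = 2 exactly.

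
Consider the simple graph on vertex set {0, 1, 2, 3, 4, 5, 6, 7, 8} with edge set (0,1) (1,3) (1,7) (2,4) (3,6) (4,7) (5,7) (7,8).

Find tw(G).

A width-1 tree decomposition is:
Bags: B1 = {1, 7}  B2 = {7, 8}  B3 = {1, 3}  B4 = {0, 1}  B5 = {4, 7}  B6 = {3, 6}  B7 = {2, 4}  B8 = {5, 7}
Tree: B1–B2, B1–B3, B1–B4, B1–B5, B3–B6, B5–B7, B2–B8
The largest bag has 2 vertices, giving width 1; this decomposition certifies tw(G) ≤ 1. G has an edge, so its treewidth is at least 1. Therefore the treewidth is 1.

1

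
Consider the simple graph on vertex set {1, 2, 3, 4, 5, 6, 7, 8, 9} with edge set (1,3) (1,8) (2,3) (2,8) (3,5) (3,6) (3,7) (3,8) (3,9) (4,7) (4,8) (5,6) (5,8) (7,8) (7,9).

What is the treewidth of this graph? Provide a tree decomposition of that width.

Treewidth 2.
Bags: B1 = {4, 7, 8}  B2 = {3, 7, 8}  B3 = {3, 7, 9}  B4 = {3, 5, 8}  B5 = {1, 3, 8}  B6 = {2, 3, 8}  B7 = {3, 5, 6}
Tree: B1–B2, B2–B3, B2–B4, B4–B5, B2–B6, B4–B7

Every bag has size at most 3, so the width is 3 − 1 = 2 and tw(G) ≤ 2. For the lower bound, the 3 vertices {1, 3, 8} are pairwise adjacent, and any tree decomposition puts a clique entirely inside one bag — forcing width ≥ 2. Therefore the treewidth is 2.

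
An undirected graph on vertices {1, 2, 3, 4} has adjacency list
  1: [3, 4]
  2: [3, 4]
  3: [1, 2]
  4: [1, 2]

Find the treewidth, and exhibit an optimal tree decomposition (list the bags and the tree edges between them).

The largest bag has 3 vertices, giving width 2; this decomposition certifies tw(G) ≤ 2. Since 4–1–3–2–4 is a cycle in G, G is not acyclic. Forests are exactly the graphs of treewidth ≤ 1, so tw(G) ≥ 2. Combining the bounds, tw(G) = 2.

Treewidth 2.
Bags: B1 = {1, 3, 4}  B2 = {2, 3, 4}
Tree: B1–B2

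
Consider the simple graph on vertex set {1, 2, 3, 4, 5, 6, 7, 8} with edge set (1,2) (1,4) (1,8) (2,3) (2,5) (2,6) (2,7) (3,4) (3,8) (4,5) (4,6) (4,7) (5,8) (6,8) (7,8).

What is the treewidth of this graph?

3

A width-3 tree decomposition is:
Bags: B1 = {2, 4, 5, 8}  B2 = {2, 4, 6, 8}  B3 = {2, 3, 4, 8}  B4 = {1, 2, 4, 8}  B5 = {2, 4, 7, 8}
Tree: B1–B2, B2–B3, B3–B4, B4–B5
The largest bag has 4 vertices, giving width 3; this decomposition certifies tw(G) ≤ 3. For the lower bound: the 4 vertex sets {5,8}, {4,6}, {2}, {3} are disjoint, each induces a connected subgraph, and every pair is joined by at least one edge of G. Contracting each set to a single vertex therefore yields K_{4} as a minor, and since treewidth is minor-monotone, tw(G) ≥ tw(K_{4}) = 3. Combining the bounds, tw(G) = 3.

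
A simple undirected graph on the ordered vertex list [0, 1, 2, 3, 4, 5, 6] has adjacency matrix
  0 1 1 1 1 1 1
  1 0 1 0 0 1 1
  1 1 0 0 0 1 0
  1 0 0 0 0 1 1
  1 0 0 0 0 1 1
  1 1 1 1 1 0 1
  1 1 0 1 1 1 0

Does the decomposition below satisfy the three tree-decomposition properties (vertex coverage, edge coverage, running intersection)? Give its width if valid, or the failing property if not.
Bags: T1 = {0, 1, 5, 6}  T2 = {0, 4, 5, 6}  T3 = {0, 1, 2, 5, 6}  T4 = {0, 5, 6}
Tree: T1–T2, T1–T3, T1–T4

No — vertex 3 appears in no bag.

A tree decomposition must satisfy three properties: every vertex lies in some bag; for every edge, both endpoints lie together in some bag; and for every vertex, the bags containing it form a connected subtree. Here vertex 3 appears in no bag, so the decomposition is invalid.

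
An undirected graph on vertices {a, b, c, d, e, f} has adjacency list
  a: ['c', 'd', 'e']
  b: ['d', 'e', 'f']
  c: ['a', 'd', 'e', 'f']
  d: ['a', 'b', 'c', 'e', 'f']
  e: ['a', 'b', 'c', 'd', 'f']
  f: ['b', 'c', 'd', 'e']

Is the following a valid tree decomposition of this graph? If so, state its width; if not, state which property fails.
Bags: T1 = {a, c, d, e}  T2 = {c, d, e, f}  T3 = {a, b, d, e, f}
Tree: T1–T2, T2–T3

No — bags containing vertex a are not connected in the tree.

A tree decomposition must satisfy three properties: every vertex lies in some bag; for every edge, both endpoints lie together in some bag; and for every vertex, the bags containing it form a connected subtree. Here bags containing vertex a are not connected in the tree, so the decomposition is invalid.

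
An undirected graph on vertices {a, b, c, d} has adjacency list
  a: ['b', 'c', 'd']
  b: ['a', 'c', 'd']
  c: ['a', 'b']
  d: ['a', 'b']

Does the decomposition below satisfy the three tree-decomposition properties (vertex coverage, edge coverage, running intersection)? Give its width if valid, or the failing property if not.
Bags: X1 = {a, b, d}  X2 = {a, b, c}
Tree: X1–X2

Vertex coverage: the bags together contain {a, b, c, d}, the full vertex set. Edge coverage: each edge of G has both endpoints in at least one bag. Running intersection: for every vertex, the bags containing it form a connected subtree. All three properties hold, so this is a valid tree decomposition of width max|bag| − 1 = 2, and hence tw(G) ≤ 2.

Yes; width 2.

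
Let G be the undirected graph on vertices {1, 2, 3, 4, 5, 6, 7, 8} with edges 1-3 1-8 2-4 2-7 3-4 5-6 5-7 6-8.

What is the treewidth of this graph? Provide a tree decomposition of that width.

The largest bag has 3 vertices, giving width 2; this decomposition certifies tw(G) ≤ 2. For the lower bound, G contains the cycle 6–5–7–2–4–3–1–8–6, so G is not a forest; only forests have treewidth ≤ 1, hence tw(G) ≥ 2. Combining the bounds, tw(G) = 2.

Treewidth 2.
One optimal decomposition is:
Bags: B1 = {5, 6, 7}  B2 = {2, 6, 7}  B3 = {2, 4, 6}  B4 = {3, 4, 6}  B5 = {1, 3, 6}  B6 = {1, 6, 8}
Tree: B1–B2, B2–B3, B3–B4, B4–B5, B5–B6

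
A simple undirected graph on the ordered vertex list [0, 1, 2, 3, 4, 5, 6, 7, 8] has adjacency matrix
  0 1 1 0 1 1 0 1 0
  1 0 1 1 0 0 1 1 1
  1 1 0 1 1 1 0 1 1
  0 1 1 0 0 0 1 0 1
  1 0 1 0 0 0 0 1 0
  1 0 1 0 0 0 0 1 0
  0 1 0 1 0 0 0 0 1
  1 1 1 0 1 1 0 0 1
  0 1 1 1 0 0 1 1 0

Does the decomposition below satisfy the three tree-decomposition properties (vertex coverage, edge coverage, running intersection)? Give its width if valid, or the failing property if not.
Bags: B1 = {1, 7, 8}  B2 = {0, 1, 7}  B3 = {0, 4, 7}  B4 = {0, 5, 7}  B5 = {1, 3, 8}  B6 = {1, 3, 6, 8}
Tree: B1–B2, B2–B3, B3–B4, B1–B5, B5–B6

A tree decomposition must satisfy three properties: every vertex lies in some bag; for every edge, both endpoints lie together in some bag; and for every vertex, the bags containing it form a connected subtree. Here vertex 2 appears in no bag, so the decomposition is invalid.

No — vertex 2 appears in no bag.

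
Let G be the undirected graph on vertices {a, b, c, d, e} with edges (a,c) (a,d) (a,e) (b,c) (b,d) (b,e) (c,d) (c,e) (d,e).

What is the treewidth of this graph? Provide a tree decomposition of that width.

Treewidth 3.
Bags: B1 = {b, c, d, e}  B2 = {a, c, d, e}
Tree: B1–B2

The largest bag has 4 vertices, giving width 3; this decomposition certifies tw(G) ≤ 3. On the other hand G contains the 4-clique {a, c, d, e}. A clique must lie in a single bag of any decomposition, so no decomposition can have width below 3. Hence tw(G) = 3 exactly.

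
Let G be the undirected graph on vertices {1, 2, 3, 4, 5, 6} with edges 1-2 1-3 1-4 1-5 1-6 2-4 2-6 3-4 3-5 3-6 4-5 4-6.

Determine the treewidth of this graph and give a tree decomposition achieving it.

Each bag holds 4 vertices, so the decomposition has width 3, which upper-bounds the treewidth. Conversely, {1, 2, 4, 6} is a clique of size 4, and the vertices of any clique must share a bag in every tree decomposition; so some bag has ≥ 4 vertices and tw(G) ≥ 3. Therefore the treewidth is 3.

Treewidth 3.
Bags: B1 = {1, 3, 4, 5}  B2 = {1, 3, 4, 6}  B3 = {1, 2, 4, 6}
Tree: B1–B2, B2–B3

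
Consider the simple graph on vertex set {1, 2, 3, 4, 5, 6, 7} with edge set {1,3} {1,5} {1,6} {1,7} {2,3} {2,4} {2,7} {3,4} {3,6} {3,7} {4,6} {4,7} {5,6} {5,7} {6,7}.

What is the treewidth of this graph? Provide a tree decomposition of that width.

The largest bag has 4 vertices, giving width 3; this decomposition certifies tw(G) ≤ 3. Conversely, {1, 3, 6, 7} is a clique of size 4, and the vertices of any clique must share a bag in every tree decomposition; so some bag has ≥ 4 vertices and tw(G) ≥ 3. Combining the bounds, tw(G) = 3.

Treewidth 3.
Bags: B1 = {3, 4, 6, 7}  B2 = {2, 3, 4, 7}  B3 = {1, 3, 6, 7}  B4 = {1, 5, 6, 7}
Tree: B1–B2, B1–B3, B3–B4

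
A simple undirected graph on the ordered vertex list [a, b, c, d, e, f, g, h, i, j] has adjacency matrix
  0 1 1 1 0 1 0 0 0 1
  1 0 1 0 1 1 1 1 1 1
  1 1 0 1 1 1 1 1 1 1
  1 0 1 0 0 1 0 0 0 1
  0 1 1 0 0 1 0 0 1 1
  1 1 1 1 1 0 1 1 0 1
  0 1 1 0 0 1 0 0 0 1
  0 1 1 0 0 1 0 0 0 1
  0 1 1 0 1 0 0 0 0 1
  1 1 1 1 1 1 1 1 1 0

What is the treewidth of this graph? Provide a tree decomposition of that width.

Each bag holds 5 vertices, so the decomposition has width 4, which upper-bounds the treewidth. Conversely, {a, c, d, f, j} is a clique of size 5, and the vertices of any clique must share a bag in every tree decomposition; so some bag has ≥ 5 vertices and tw(G) ≥ 4. Combining the bounds, tw(G) = 4.

Treewidth 4.
One optimal decomposition is:
Bags: B1 = {b, c, e, f, j}  B2 = {a, b, c, f, j}  B3 = {b, c, f, h, j}  B4 = {a, c, d, f, j}  B5 = {b, c, f, g, j}  B6 = {b, c, e, i, j}
Tree: B1–B2, B2–B3, B2–B4, B2–B5, B1–B6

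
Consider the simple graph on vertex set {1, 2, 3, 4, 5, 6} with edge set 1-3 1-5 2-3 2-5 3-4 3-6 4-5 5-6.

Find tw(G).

A width-2 tree decomposition is:
Bags: B1 = {2, 3, 5}  B2 = {1, 3, 5}  B3 = {3, 5, 6}  B4 = {3, 4, 5}
Tree: B1–B2, B2–B3, B3–B4
Each bag holds 3 vertices, so the decomposition has width 2, which upper-bounds the treewidth. For the lower bound, G contains the cycle 3–2–5–1–3, so G is not a forest; only forests have treewidth ≤ 1, hence tw(G) ≥ 2. Combining the bounds, tw(G) = 2.

2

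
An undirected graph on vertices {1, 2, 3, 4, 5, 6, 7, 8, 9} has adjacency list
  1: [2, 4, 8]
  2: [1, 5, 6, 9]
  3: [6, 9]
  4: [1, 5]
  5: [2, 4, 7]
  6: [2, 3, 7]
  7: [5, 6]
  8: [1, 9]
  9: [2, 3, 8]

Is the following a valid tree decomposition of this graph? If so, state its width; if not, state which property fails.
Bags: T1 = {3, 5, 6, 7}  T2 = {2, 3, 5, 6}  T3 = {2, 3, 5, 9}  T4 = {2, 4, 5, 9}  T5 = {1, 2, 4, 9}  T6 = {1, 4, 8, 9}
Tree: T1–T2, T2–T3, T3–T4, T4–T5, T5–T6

Every vertex of G appears in some bag (union = {1, 2, 3, 4, 5, 6, 7, 8, 9}); every edge is covered by a bag; and for each vertex v the set of bags containing v is connected in the bag tree. The decomposition is therefore valid. The largest bag has 4 vertices, so the width is 3.

Yes; width 3.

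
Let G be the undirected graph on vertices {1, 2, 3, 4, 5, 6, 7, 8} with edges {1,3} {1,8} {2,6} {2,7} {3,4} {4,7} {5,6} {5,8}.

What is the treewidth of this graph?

2

A width-2 tree decomposition is:
Bags: B1 = {2, 4, 7}  B2 = {2, 4, 6}  B3 = {4, 5, 6}  B4 = {4, 5, 8}  B5 = {1, 4, 8}  B6 = {1, 3, 4}
Tree: B1–B2, B2–B3, B3–B4, B4–B5, B5–B6
The largest bag has 3 vertices, giving width 2; this decomposition certifies tw(G) ≤ 2. Since 4–7–2–6–5–8–1–3–4 is a cycle in G, G is not acyclic. Forests are exactly the graphs of treewidth ≤ 1, so tw(G) ≥ 2. Combining the bounds, tw(G) = 2.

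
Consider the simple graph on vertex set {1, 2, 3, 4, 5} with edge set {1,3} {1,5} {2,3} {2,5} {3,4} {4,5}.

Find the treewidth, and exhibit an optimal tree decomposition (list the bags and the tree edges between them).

Treewidth 2.
One optimal decomposition is:
Bags: B1 = {1, 3, 5}  B2 = {3, 4, 5}  B3 = {2, 3, 5}
Tree: B1–B2, B2–B3

Each bag holds 3 vertices, so the decomposition has width 2, which upper-bounds the treewidth. Since 3–1–5–4–3 is a cycle in G, G is not acyclic. Forests are exactly the graphs of treewidth ≤ 1, so tw(G) ≥ 2. Hence tw(G) = 2 exactly.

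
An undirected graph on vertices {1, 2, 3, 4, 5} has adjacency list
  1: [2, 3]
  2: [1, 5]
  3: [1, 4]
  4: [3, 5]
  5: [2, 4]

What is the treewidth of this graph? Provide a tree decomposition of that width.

Every bag has size at most 3, so the width is 3 − 1 = 2 and tw(G) ≤ 2. The edges 5–4–3–1–2–5 form a cycle, so G is not a tree and its treewidth is at least 2. Combining the bounds, tw(G) = 2.

Treewidth 2.
Bags: B1 = {3, 4, 5}  B2 = {1, 3, 5}  B3 = {1, 2, 5}
Tree: B1–B2, B2–B3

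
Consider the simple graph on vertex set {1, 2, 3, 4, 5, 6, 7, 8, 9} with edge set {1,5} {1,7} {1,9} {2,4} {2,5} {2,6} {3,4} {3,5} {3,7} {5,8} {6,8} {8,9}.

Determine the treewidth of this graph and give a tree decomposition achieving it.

Treewidth 3.
One such decomposition:
Bags: B1 = {1, 7, 8, 9}  B2 = {1, 5, 7, 8}  B3 = {3, 5, 7, 8}  B4 = {3, 5, 6, 8}  B5 = {2, 3, 5, 6}  B6 = {2, 3, 4, 6}
Tree: B1–B2, B2–B3, B3–B4, B4–B5, B5–B6

Every bag has size at most 4, so the width is 4 − 1 = 3 and tw(G) ≤ 3. For the lower bound: the 4 vertex sets {1,7,9}, {8}, {5}, {2,3,4,6} are disjoint, each induces a connected subgraph, and every pair is joined by at least one edge of G. Contracting each set to a single vertex therefore yields K_{4} as a minor, and since treewidth is minor-monotone, tw(G) ≥ tw(K_{4}) = 3. The upper and lower bounds meet at 3, so that is the treewidth.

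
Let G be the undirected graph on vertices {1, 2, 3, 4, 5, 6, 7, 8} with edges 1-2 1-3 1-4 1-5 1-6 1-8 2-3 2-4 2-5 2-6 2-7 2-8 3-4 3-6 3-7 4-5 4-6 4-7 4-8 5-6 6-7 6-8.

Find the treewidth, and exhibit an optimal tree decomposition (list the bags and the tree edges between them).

Each bag holds 5 vertices, so the decomposition has width 4, which upper-bounds the treewidth. Conversely, {1, 2, 4, 6, 8} is a clique of size 5, and the vertices of any clique must share a bag in every tree decomposition; so some bag has ≥ 5 vertices and tw(G) ≥ 4. Combining the bounds, tw(G) = 4.

Treewidth 4.
One optimal decomposition is:
Bags: B1 = {1, 2, 4, 6, 8}  B2 = {1, 2, 3, 4, 6}  B3 = {1, 2, 4, 5, 6}  B4 = {2, 3, 4, 6, 7}
Tree: B1–B2, B2–B3, B2–B4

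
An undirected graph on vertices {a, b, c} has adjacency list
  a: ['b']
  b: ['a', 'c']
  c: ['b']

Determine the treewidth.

A width-1 tree decomposition is:
Bags: B1 = {b, c}  B2 = {a, b}
Tree: B1–B2
Every bag has size at most 2, so the width is 2 − 1 = 1 and tw(G) ≤ 1. Since G has at least one edge (e.g. b–c), it is not an edgeless graph, so tw(G) ≥ 1. The upper and lower bounds meet at 1, so that is the treewidth.

1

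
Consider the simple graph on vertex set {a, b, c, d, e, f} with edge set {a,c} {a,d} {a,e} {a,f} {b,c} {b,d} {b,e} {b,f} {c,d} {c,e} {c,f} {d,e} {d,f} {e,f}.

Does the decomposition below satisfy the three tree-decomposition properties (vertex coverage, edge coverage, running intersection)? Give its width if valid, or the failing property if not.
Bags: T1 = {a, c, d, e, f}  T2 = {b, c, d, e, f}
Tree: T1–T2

Checking the three conditions: (i) the bags cover all of {a, b, c, d, e, f}; (ii) for each edge, some bag contains both endpoints; (iii) the bags containing any fixed vertex form a subtree. All hold, so the decomposition is valid with width 5 − 1 = 4.

Yes; width 4.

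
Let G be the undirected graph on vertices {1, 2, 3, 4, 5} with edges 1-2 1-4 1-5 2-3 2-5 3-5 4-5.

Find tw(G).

2

A width-2 tree decomposition is:
Bags: B1 = {1, 4, 5}  B2 = {1, 2, 5}  B3 = {2, 3, 5}
Tree: B1–B2, B2–B3
Each bag holds 3 vertices, so the decomposition has width 2, which upper-bounds the treewidth. On the other hand G contains the 3-clique {1, 2, 5}. A clique must lie in a single bag of any decomposition, so no decomposition can have width below 2. Hence tw(G) = 2 exactly.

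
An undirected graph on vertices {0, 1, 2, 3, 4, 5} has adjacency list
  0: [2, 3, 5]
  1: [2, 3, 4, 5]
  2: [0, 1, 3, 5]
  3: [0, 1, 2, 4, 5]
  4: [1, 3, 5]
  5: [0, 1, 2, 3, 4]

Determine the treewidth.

3

A width-3 tree decomposition is:
Bags: B1 = {1, 2, 3, 5}  B2 = {0, 2, 3, 5}  B3 = {1, 3, 4, 5}
Tree: B1–B2, B1–B3
Each bag holds 4 vertices, so the decomposition has width 3, which upper-bounds the treewidth. On the other hand G contains the 4-clique {0, 2, 3, 5}. A clique must lie in a single bag of any decomposition, so no decomposition can have width below 3. The upper and lower bounds meet at 3, so that is the treewidth.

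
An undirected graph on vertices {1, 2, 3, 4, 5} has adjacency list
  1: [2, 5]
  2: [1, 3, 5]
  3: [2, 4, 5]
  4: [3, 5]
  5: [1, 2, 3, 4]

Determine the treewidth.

A width-2 tree decomposition is:
Bags: B1 = {3, 4, 5}  B2 = {2, 3, 5}  B3 = {1, 2, 5}
Tree: B1–B2, B2–B3
Each bag holds 3 vertices, so the decomposition has width 2, which upper-bounds the treewidth. For the lower bound, the 3 vertices {1, 2, 5} are pairwise adjacent, and any tree decomposition puts a clique entirely inside one bag — forcing width ≥ 2. The upper and lower bounds meet at 2, so that is the treewidth.

2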